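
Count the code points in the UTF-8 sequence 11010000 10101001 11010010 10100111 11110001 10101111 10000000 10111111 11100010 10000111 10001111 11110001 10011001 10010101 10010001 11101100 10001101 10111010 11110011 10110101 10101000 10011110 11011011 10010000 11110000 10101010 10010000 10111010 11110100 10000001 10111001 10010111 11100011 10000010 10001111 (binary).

Byte at offset 0: 0xD0 = 11010000 → 2-byte char (#1). Advance 2.
Byte at offset 2: 0xD2 = 11010010 → 2-byte char (#2). Advance 2.
Byte at offset 4: 0xF1 = 11110001 → 4-byte char (#3). Advance 4.
Byte at offset 8: 0xE2 = 11100010 → 3-byte char (#4). Advance 3.
Byte at offset 11: 0xF1 = 11110001 → 4-byte char (#5). Advance 4.
Byte at offset 15: 0xEC = 11101100 → 3-byte char (#6). Advance 3.
Byte at offset 18: 0xF3 = 11110011 → 4-byte char (#7). Advance 4.
Byte at offset 22: 0xDB = 11011011 → 2-byte char (#8). Advance 2.
Byte at offset 24: 0xF0 = 11110000 → 4-byte char (#9). Advance 4.
Byte at offset 28: 0xF4 = 11110100 → 4-byte char (#10). Advance 4.
Byte at offset 32: 0xE3 = 11100011 → 3-byte char (#11). Advance 3.
Reached end at offset 35 after 11 code points.

11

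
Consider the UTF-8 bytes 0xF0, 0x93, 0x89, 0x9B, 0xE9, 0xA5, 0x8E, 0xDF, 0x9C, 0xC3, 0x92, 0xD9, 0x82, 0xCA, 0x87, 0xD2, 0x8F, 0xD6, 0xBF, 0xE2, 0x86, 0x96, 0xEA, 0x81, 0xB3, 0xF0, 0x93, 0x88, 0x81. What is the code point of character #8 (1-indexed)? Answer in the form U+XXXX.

Offset 0: leading byte 0xF0 = 11110000 → 4-byte char #1 = F0 93 89 9B.
Offset 4: leading byte 0xE9 = 11101001 → 3-byte char #2 = E9 A5 8E.
Offset 7: leading byte 0xDF = 11011111 → 2-byte char #3 = DF 9C.
Offset 9: leading byte 0xC3 = 11000011 → 2-byte char #4 = C3 92.
Offset 11: leading byte 0xD9 = 11011001 → 2-byte char #5 = D9 82.
Offset 13: leading byte 0xCA = 11001010 → 2-byte char #6 = CA 87.
Offset 15: leading byte 0xD2 = 11010010 → 2-byte char #7 = D2 8F.
Offset 17: leading byte 0xD6 = 11010110 → 2-byte char #8 = D6 BF.
Leading byte 0xD6 = 11010110 matches 110xxxxx → 2-byte sequence.
Byte 1: 0xD6 = 11010110, payload 10110 (5 bits).
Byte 2: 0xBF = 10111111 (10xxxxxx ✓), payload 111111.
Concatenate: 10110111111 = 0x5BF (11 bits → U+05BF).

U+05BF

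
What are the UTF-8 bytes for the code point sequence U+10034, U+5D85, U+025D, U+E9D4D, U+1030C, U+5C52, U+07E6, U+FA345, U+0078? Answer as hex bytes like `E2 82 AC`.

U+10034: 4-byte form → F0 90 80 B4.
U+5D85: 3-byte form → E5 B6 85.
U+025D: 2-byte form → C9 9D.
U+E9D4D: 4-byte form → F3 A9 B5 8D.
U+1030C: 4-byte form → F0 90 8C 8C.
U+5C52: 3-byte form → E5 B1 92.
U+07E6: 2-byte form → DF A6.
U+FA345: 4-byte form → F3 BA 8D 85.
U+0078: 1-byte form → 78.
Concatenated (27 bytes): F0 90 80 B4 E5 B6 85 C9 9D F3 A9 B5 8D F0 90 8C 8C E5 B1 92 DF A6 F3 BA 8D 85 78.

F0 90 80 B4 E5 B6 85 C9 9D F3 A9 B5 8D F0 90 8C 8C E5 B1 92 DF A6 F3 BA 8D 85 78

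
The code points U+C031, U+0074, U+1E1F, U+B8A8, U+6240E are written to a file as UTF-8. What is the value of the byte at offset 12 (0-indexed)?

0x90

U+C031 → 3-byte form EC 80 B1 at offsets 0–2.
U+0074 → 1-byte form 74 at offsets 3–3.
U+1E1F → 3-byte form E1 B8 9F at offsets 4–6.
U+B8A8 → 3-byte form EB A2 A8 at offsets 7–9.
U+6240E → 4-byte form F1 A2 90 8E at offsets 10–13.
Offset 12 falls in char 5's range; it's byte 3 of F1 A2 90 8E = 0x90.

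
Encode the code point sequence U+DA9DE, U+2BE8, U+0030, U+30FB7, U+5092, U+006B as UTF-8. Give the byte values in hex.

F3 9A A7 9E E2 AF A8 30 F0 B0 BE B7 E5 82 92 6B

U+DA9DE: 4-byte form → F3 9A A7 9E.
U+2BE8: 3-byte form → E2 AF A8.
U+0030: 1-byte form → 30.
U+30FB7: 4-byte form → F0 B0 BE B7.
U+5092: 3-byte form → E5 82 92.
U+006B: 1-byte form → 6B.
Concatenated (16 bytes): F3 9A A7 9E E2 AF A8 30 F0 B0 BE B7 E5 82 92 6B.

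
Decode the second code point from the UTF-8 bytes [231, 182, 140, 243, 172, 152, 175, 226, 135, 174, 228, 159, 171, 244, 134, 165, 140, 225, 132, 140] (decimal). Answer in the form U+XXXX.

U+EC62F

Offset 0: leading byte 0xE7 = 11100111 → 3-byte char #1 = E7 B6 8C.
Offset 3: leading byte 0xF3 = 11110011 → 4-byte char #2 = F3 AC 98 AF.
Leading byte 0xF3 = 11110011 matches 11110xxx → 4-byte sequence.
Byte 1: 0xF3 = 11110011, payload 011 (3 bits).
Byte 2: 0xAC = 10101100 (10xxxxxx ✓), payload 101100.
Byte 3: 0x98 = 10011000 (10xxxxxx ✓), payload 011000.
Byte 4: 0xAF = 10101111 (10xxxxxx ✓), payload 101111.
Concatenate: 011101100011000101111 = 0xEC62F (21 bits → U+EC62F).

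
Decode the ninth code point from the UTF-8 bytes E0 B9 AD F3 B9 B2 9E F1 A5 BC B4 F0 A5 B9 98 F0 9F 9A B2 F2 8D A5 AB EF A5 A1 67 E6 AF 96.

U+6BD6

Offset 0: leading byte 0xE0 = 11100000 → 3-byte char #1 = E0 B9 AD.
Offset 3: leading byte 0xF3 = 11110011 → 4-byte char #2 = F3 B9 B2 9E.
Offset 7: leading byte 0xF1 = 11110001 → 4-byte char #3 = F1 A5 BC B4.
Offset 11: leading byte 0xF0 = 11110000 → 4-byte char #4 = F0 A5 B9 98.
Offset 15: leading byte 0xF0 = 11110000 → 4-byte char #5 = F0 9F 9A B2.
Offset 19: leading byte 0xF2 = 11110010 → 4-byte char #6 = F2 8D A5 AB.
Offset 23: leading byte 0xEF = 11101111 → 3-byte char #7 = EF A5 A1.
Offset 26: leading byte 0x67 = 01100111 → 1-byte char #8 = 67.
Offset 27: leading byte 0xE6 = 11100110 → 3-byte char #9 = E6 AF 96.
Leading byte 0xE6 = 11100110 matches 1110xxxx → 3-byte sequence.
Byte 1: 0xE6 = 11100110, payload 0110 (4 bits).
Byte 2: 0xAF = 10101111 (10xxxxxx ✓), payload 101111.
Byte 3: 0x96 = 10010110 (10xxxxxx ✓), payload 010110.
Concatenate: 0110101111010110 = 0x6BD6 (16 bits → U+6BD6).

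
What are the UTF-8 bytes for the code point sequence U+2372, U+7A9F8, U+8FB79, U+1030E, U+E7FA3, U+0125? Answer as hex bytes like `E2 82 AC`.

U+2372: 3-byte form → E2 8D B2.
U+7A9F8: 4-byte form → F1 BA A7 B8.
U+8FB79: 4-byte form → F2 8F AD B9.
U+1030E: 4-byte form → F0 90 8C 8E.
U+E7FA3: 4-byte form → F3 A7 BE A3.
U+0125: 2-byte form → C4 A5.
Concatenated (21 bytes): E2 8D B2 F1 BA A7 B8 F2 8F AD B9 F0 90 8C 8E F3 A7 BE A3 C4 A5.

E2 8D B2 F1 BA A7 B8 F2 8F AD B9 F0 90 8C 8E F3 A7 BE A3 C4 A5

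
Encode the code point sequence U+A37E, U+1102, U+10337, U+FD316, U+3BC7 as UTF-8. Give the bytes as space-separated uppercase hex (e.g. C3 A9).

U+A37E: 3-byte form → EA 8D BE.
U+1102: 3-byte form → E1 84 82.
U+10337: 4-byte form → F0 90 8C B7.
U+FD316: 4-byte form → F3 BD 8C 96.
U+3BC7: 3-byte form → E3 AF 87.
Concatenated (17 bytes): EA 8D BE E1 84 82 F0 90 8C B7 F3 BD 8C 96 E3 AF 87.

EA 8D BE E1 84 82 F0 90 8C B7 F3 BD 8C 96 E3 AF 87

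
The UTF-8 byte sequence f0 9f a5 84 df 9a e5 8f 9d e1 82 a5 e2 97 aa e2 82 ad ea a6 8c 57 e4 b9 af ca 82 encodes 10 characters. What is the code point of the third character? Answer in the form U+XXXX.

U+53DD

Offset 0: leading byte 0xF0 = 11110000 → 4-byte char #1 = F0 9F A5 84.
Offset 4: leading byte 0xDF = 11011111 → 2-byte char #2 = DF 9A.
Offset 6: leading byte 0xE5 = 11100101 → 3-byte char #3 = E5 8F 9D.
Leading byte 0xE5 = 11100101 matches 1110xxxx → 3-byte sequence.
Byte 1: 0xE5 = 11100101, payload 0101 (4 bits).
Byte 2: 0x8F = 10001111 (10xxxxxx ✓), payload 001111.
Byte 3: 0x9D = 10011101 (10xxxxxx ✓), payload 011101.
Concatenate: 0101001111011101 = 0x53DD (16 bits → U+53DD).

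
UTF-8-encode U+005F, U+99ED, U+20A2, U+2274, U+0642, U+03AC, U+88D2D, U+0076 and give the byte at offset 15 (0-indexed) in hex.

U+005F → 1-byte form 5F at offsets 0–0.
U+99ED → 3-byte form E9 A7 AD at offsets 1–3.
U+20A2 → 3-byte form E2 82 A2 at offsets 4–6.
U+2274 → 3-byte form E2 89 B4 at offsets 7–9.
U+0642 → 2-byte form D9 82 at offsets 10–11.
U+03AC → 2-byte form CE AC at offsets 12–13.
U+88D2D → 4-byte form F2 88 B4 AD at offsets 14–17.
Offset 15 falls in char 7's range; it's byte 2 of F2 88 B4 AD = 0x88.

0x88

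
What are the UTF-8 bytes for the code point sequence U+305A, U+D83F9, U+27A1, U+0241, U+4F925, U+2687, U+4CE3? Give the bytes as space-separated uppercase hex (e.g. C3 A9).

E3 81 9A F3 98 8F B9 E2 9E A1 C9 81 F1 8F A4 A5 E2 9A 87 E4 B3 A3

U+305A: 3-byte form → E3 81 9A.
U+D83F9: 4-byte form → F3 98 8F B9.
U+27A1: 3-byte form → E2 9E A1.
U+0241: 2-byte form → C9 81.
U+4F925: 4-byte form → F1 8F A4 A5.
U+2687: 3-byte form → E2 9A 87.
U+4CE3: 3-byte form → E4 B3 A3.
Concatenated (22 bytes): E3 81 9A F3 98 8F B9 E2 9E A1 C9 81 F1 8F A4 A5 E2 9A 87 E4 B3 A3.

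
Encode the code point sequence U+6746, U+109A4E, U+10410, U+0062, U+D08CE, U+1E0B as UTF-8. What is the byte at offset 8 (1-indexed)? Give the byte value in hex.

1-indexed offset 8 is 0-indexed offset 7.
U+6746 → 3-byte form E6 9D 86 at offsets 0–2.
U+109A4E → 4-byte form F4 89 A9 8E at offsets 3–6.
U+10410 → 4-byte form F0 90 90 90 at offsets 7–10.
Offset 7 falls in char 3's range; it's byte 1 of F0 90 90 90 = 0xF0.

0xF0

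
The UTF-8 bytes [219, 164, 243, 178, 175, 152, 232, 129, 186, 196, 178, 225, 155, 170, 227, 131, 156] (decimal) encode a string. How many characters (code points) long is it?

Byte at offset 0: 0xDB = 11011011 → 2-byte char (#1). Advance 2.
Byte at offset 2: 0xF3 = 11110011 → 4-byte char (#2). Advance 4.
Byte at offset 6: 0xE8 = 11101000 → 3-byte char (#3). Advance 3.
Byte at offset 9: 0xC4 = 11000100 → 2-byte char (#4). Advance 2.
Byte at offset 11: 0xE1 = 11100001 → 3-byte char (#5). Advance 3.
Byte at offset 14: 0xE3 = 11100011 → 3-byte char (#6). Advance 3.
Reached end at offset 17 after 6 code points.

6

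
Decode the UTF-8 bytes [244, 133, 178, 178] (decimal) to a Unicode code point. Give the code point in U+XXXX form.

Leading byte 0xF4 = 11110100 matches 11110xxx → 4-byte sequence.
Byte 1: 0xF4 = 11110100, payload 100 (3 bits).
Byte 2: 0x85 = 10000101 (10xxxxxx ✓), payload 000101.
Byte 3: 0xB2 = 10110010 (10xxxxxx ✓), payload 110010.
Byte 4: 0xB2 = 10110010 (10xxxxxx ✓), payload 110010.
Concatenate: 100000101110010110010 = 0x105CB2 (21 bits → U+105CB2).

U+105CB2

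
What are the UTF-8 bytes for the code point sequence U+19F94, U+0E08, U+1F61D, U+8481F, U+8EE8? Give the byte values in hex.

F0 99 BE 94 E0 B8 88 F0 9F 98 9D F2 84 A0 9F E8 BB A8

U+19F94: 4-byte form → F0 99 BE 94.
U+0E08: 3-byte form → E0 B8 88.
U+1F61D: 4-byte form → F0 9F 98 9D.
U+8481F: 4-byte form → F2 84 A0 9F.
U+8EE8: 3-byte form → E8 BB A8.
Concatenated (18 bytes): F0 99 BE 94 E0 B8 88 F0 9F 98 9D F2 84 A0 9F E8 BB A8.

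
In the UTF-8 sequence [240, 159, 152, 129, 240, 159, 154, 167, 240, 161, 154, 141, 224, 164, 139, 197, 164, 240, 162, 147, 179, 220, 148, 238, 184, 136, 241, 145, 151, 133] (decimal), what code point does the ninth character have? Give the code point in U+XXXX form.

Offset 0: leading byte 0xF0 = 11110000 → 4-byte char #1 = F0 9F 98 81.
Offset 4: leading byte 0xF0 = 11110000 → 4-byte char #2 = F0 9F 9A A7.
Offset 8: leading byte 0xF0 = 11110000 → 4-byte char #3 = F0 A1 9A 8D.
Offset 12: leading byte 0xE0 = 11100000 → 3-byte char #4 = E0 A4 8B.
Offset 15: leading byte 0xC5 = 11000101 → 2-byte char #5 = C5 A4.
Offset 17: leading byte 0xF0 = 11110000 → 4-byte char #6 = F0 A2 93 B3.
Offset 21: leading byte 0xDC = 11011100 → 2-byte char #7 = DC 94.
Offset 23: leading byte 0xEE = 11101110 → 3-byte char #8 = EE B8 88.
Offset 26: leading byte 0xF1 = 11110001 → 4-byte char #9 = F1 91 97 85.
Leading byte 0xF1 = 11110001 matches 11110xxx → 4-byte sequence.
Byte 1: 0xF1 = 11110001, payload 001 (3 bits).
Byte 2: 0x91 = 10010001 (10xxxxxx ✓), payload 010001.
Byte 3: 0x97 = 10010111 (10xxxxxx ✓), payload 010111.
Byte 4: 0x85 = 10000101 (10xxxxxx ✓), payload 000101.
Concatenate: 001010001010111000101 = 0x515C5 (21 bits → U+515C5).

U+515C5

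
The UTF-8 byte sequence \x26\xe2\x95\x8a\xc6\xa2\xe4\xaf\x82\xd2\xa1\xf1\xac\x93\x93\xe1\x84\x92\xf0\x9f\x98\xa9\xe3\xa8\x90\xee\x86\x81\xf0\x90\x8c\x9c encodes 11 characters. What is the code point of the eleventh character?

Offset 0: leading byte 0x26 = 00100110 → 1-byte char #1 = 26.
Offset 1: leading byte 0xE2 = 11100010 → 3-byte char #2 = E2 95 8A.
Offset 4: leading byte 0xC6 = 11000110 → 2-byte char #3 = C6 A2.
Offset 6: leading byte 0xE4 = 11100100 → 3-byte char #4 = E4 AF 82.
Offset 9: leading byte 0xD2 = 11010010 → 2-byte char #5 = D2 A1.
Offset 11: leading byte 0xF1 = 11110001 → 4-byte char #6 = F1 AC 93 93.
Offset 15: leading byte 0xE1 = 11100001 → 3-byte char #7 = E1 84 92.
Offset 18: leading byte 0xF0 = 11110000 → 4-byte char #8 = F0 9F 98 A9.
Offset 22: leading byte 0xE3 = 11100011 → 3-byte char #9 = E3 A8 90.
Offset 25: leading byte 0xEE = 11101110 → 3-byte char #10 = EE 86 81.
Offset 28: leading byte 0xF0 = 11110000 → 4-byte char #11 = F0 90 8C 9C.
Leading byte 0xF0 = 11110000 matches 11110xxx → 4-byte sequence.
Byte 1: 0xF0 = 11110000, payload 000 (3 bits).
Byte 2: 0x90 = 10010000 (10xxxxxx ✓), payload 010000.
Byte 3: 0x8C = 10001100 (10xxxxxx ✓), payload 001100.
Byte 4: 0x9C = 10011100 (10xxxxxx ✓), payload 011100.
Concatenate: 000010000001100011100 = 0x1031C (21 bits → U+1031C).

U+1031C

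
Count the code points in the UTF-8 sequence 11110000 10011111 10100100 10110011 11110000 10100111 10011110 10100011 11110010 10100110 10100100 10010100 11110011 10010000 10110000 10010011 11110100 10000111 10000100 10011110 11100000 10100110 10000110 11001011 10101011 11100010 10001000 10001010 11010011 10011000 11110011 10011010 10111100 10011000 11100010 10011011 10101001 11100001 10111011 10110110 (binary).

Byte at offset 0: 0xF0 = 11110000 → 4-byte char (#1). Advance 4.
Byte at offset 4: 0xF0 = 11110000 → 4-byte char (#2). Advance 4.
Byte at offset 8: 0xF2 = 11110010 → 4-byte char (#3). Advance 4.
Byte at offset 12: 0xF3 = 11110011 → 4-byte char (#4). Advance 4.
Byte at offset 16: 0xF4 = 11110100 → 4-byte char (#5). Advance 4.
Byte at offset 20: 0xE0 = 11100000 → 3-byte char (#6). Advance 3.
Byte at offset 23: 0xCB = 11001011 → 2-byte char (#7). Advance 2.
Byte at offset 25: 0xE2 = 11100010 → 3-byte char (#8). Advance 3.
Byte at offset 28: 0xD3 = 11010011 → 2-byte char (#9). Advance 2.
Byte at offset 30: 0xF3 = 11110011 → 4-byte char (#10). Advance 4.
Byte at offset 34: 0xE2 = 11100010 → 3-byte char (#11). Advance 3.
Byte at offset 37: 0xE1 = 11100001 → 3-byte char (#12). Advance 3.
Reached end at offset 40 after 12 code points.

12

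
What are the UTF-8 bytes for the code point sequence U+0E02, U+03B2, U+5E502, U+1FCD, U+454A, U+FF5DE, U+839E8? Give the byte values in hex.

E0 B8 82 CE B2 F1 9E 94 82 E1 BF 8D E4 95 8A F3 BF 97 9E F2 83 A7 A8

U+0E02: 3-byte form → E0 B8 82.
U+03B2: 2-byte form → CE B2.
U+5E502: 4-byte form → F1 9E 94 82.
U+1FCD: 3-byte form → E1 BF 8D.
U+454A: 3-byte form → E4 95 8A.
U+FF5DE: 4-byte form → F3 BF 97 9E.
U+839E8: 4-byte form → F2 83 A7 A8.
Concatenated (23 bytes): E0 B8 82 CE B2 F1 9E 94 82 E1 BF 8D E4 95 8A F3 BF 97 9E F2 83 A7 A8.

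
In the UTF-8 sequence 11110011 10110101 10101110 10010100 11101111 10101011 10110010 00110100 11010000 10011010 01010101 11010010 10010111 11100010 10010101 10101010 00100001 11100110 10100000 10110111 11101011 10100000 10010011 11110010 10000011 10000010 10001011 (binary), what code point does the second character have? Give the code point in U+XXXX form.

Offset 0: leading byte 0xF3 = 11110011 → 4-byte char #1 = F3 B5 AE 94.
Offset 4: leading byte 0xEF = 11101111 → 3-byte char #2 = EF AB B2.
Leading byte 0xEF = 11101111 matches 1110xxxx → 3-byte sequence.
Byte 1: 0xEF = 11101111, payload 1111 (4 bits).
Byte 2: 0xAB = 10101011 (10xxxxxx ✓), payload 101011.
Byte 3: 0xB2 = 10110010 (10xxxxxx ✓), payload 110010.
Concatenate: 1111101011110010 = 0xFAF2 (16 bits → U+FAF2).

U+FAF2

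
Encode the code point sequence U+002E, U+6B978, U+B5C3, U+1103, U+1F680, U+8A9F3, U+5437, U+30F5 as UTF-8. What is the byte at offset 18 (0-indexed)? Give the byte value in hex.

0xB3

U+002E → 1-byte form 2E at offsets 0–0.
U+6B978 → 4-byte form F1 AB A5 B8 at offsets 1–4.
U+B5C3 → 3-byte form EB 97 83 at offsets 5–7.
U+1103 → 3-byte form E1 84 83 at offsets 8–10.
U+1F680 → 4-byte form F0 9F 9A 80 at offsets 11–14.
U+8A9F3 → 4-byte form F2 8A A7 B3 at offsets 15–18.
Offset 18 falls in char 6's range; it's byte 4 of F2 8A A7 B3 = 0xB3.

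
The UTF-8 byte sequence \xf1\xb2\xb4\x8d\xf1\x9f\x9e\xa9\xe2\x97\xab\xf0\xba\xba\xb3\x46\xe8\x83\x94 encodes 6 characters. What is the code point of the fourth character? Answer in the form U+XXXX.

U+3AEB3

Offset 0: leading byte 0xF1 = 11110001 → 4-byte char #1 = F1 B2 B4 8D.
Offset 4: leading byte 0xF1 = 11110001 → 4-byte char #2 = F1 9F 9E A9.
Offset 8: leading byte 0xE2 = 11100010 → 3-byte char #3 = E2 97 AB.
Offset 11: leading byte 0xF0 = 11110000 → 4-byte char #4 = F0 BA BA B3.
Leading byte 0xF0 = 11110000 matches 11110xxx → 4-byte sequence.
Byte 1: 0xF0 = 11110000, payload 000 (3 bits).
Byte 2: 0xBA = 10111010 (10xxxxxx ✓), payload 111010.
Byte 3: 0xBA = 10111010 (10xxxxxx ✓), payload 111010.
Byte 4: 0xB3 = 10110011 (10xxxxxx ✓), payload 110011.
Concatenate: 000111010111010110011 = 0x3AEB3 (21 bits → U+3AEB3).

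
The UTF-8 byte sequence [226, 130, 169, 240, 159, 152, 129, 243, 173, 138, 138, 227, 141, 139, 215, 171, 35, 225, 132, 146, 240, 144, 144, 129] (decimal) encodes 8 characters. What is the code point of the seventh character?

Offset 0: leading byte 0xE2 = 11100010 → 3-byte char #1 = E2 82 A9.
Offset 3: leading byte 0xF0 = 11110000 → 4-byte char #2 = F0 9F 98 81.
Offset 7: leading byte 0xF3 = 11110011 → 4-byte char #3 = F3 AD 8A 8A.
Offset 11: leading byte 0xE3 = 11100011 → 3-byte char #4 = E3 8D 8B.
Offset 14: leading byte 0xD7 = 11010111 → 2-byte char #5 = D7 AB.
Offset 16: leading byte 0x23 = 00100011 → 1-byte char #6 = 23.
Offset 17: leading byte 0xE1 = 11100001 → 3-byte char #7 = E1 84 92.
Leading byte 0xE1 = 11100001 matches 1110xxxx → 3-byte sequence.
Byte 1: 0xE1 = 11100001, payload 0001 (4 bits).
Byte 2: 0x84 = 10000100 (10xxxxxx ✓), payload 000100.
Byte 3: 0x92 = 10010010 (10xxxxxx ✓), payload 010010.
Concatenate: 0001000100010010 = 0x1112 (16 bits → U+1112).

U+1112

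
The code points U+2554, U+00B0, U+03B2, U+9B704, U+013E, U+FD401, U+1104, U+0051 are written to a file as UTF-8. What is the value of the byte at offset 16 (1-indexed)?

1-indexed offset 16 is 0-indexed offset 15.
U+2554 → 3-byte form E2 95 94 at offsets 0–2.
U+00B0 → 2-byte form C2 B0 at offsets 3–4.
U+03B2 → 2-byte form CE B2 at offsets 5–6.
U+9B704 → 4-byte form F2 9B 9C 84 at offsets 7–10.
U+013E → 2-byte form C4 BE at offsets 11–12.
U+FD401 → 4-byte form F3 BD 90 81 at offsets 13–16.
Offset 15 falls in char 6's range; it's byte 3 of F3 BD 90 81 = 0x90.

0x90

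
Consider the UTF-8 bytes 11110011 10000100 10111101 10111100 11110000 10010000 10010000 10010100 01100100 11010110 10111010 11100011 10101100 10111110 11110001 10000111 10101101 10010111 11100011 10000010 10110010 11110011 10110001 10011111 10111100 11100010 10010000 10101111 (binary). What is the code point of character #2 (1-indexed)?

Offset 0: leading byte 0xF3 = 11110011 → 4-byte char #1 = F3 84 BD BC.
Offset 4: leading byte 0xF0 = 11110000 → 4-byte char #2 = F0 90 90 94.
Leading byte 0xF0 = 11110000 matches 11110xxx → 4-byte sequence.
Byte 1: 0xF0 = 11110000, payload 000 (3 bits).
Byte 2: 0x90 = 10010000 (10xxxxxx ✓), payload 010000.
Byte 3: 0x90 = 10010000 (10xxxxxx ✓), payload 010000.
Byte 4: 0x94 = 10010100 (10xxxxxx ✓), payload 010100.
Concatenate: 000010000010000010100 = 0x10414 (21 bits → U+10414).

U+10414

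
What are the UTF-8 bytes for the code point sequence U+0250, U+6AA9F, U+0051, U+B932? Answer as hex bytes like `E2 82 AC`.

C9 90 F1 AA AA 9F 51 EB A4 B2

U+0250: 2-byte form → C9 90.
U+6AA9F: 4-byte form → F1 AA AA 9F.
U+0051: 1-byte form → 51.
U+B932: 3-byte form → EB A4 B2.
Concatenated (10 bytes): C9 90 F1 AA AA 9F 51 EB A4 B2.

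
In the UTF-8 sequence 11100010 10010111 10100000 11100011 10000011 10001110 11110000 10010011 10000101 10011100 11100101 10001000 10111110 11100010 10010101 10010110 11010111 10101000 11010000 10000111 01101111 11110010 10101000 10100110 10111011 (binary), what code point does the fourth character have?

U+523E

Offset 0: leading byte 0xE2 = 11100010 → 3-byte char #1 = E2 97 A0.
Offset 3: leading byte 0xE3 = 11100011 → 3-byte char #2 = E3 83 8E.
Offset 6: leading byte 0xF0 = 11110000 → 4-byte char #3 = F0 93 85 9C.
Offset 10: leading byte 0xE5 = 11100101 → 3-byte char #4 = E5 88 BE.
Leading byte 0xE5 = 11100101 matches 1110xxxx → 3-byte sequence.
Byte 1: 0xE5 = 11100101, payload 0101 (4 bits).
Byte 2: 0x88 = 10001000 (10xxxxxx ✓), payload 001000.
Byte 3: 0xBE = 10111110 (10xxxxxx ✓), payload 111110.
Concatenate: 0101001000111110 = 0x523E (16 bits → U+523E).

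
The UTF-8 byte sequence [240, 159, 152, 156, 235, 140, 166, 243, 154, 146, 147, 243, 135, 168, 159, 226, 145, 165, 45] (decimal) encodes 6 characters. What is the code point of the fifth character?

U+2465

Offset 0: leading byte 0xF0 = 11110000 → 4-byte char #1 = F0 9F 98 9C.
Offset 4: leading byte 0xEB = 11101011 → 3-byte char #2 = EB 8C A6.
Offset 7: leading byte 0xF3 = 11110011 → 4-byte char #3 = F3 9A 92 93.
Offset 11: leading byte 0xF3 = 11110011 → 4-byte char #4 = F3 87 A8 9F.
Offset 15: leading byte 0xE2 = 11100010 → 3-byte char #5 = E2 91 A5.
Leading byte 0xE2 = 11100010 matches 1110xxxx → 3-byte sequence.
Byte 1: 0xE2 = 11100010, payload 0010 (4 bits).
Byte 2: 0x91 = 10010001 (10xxxxxx ✓), payload 010001.
Byte 3: 0xA5 = 10100101 (10xxxxxx ✓), payload 100101.
Concatenate: 0010010001100101 = 0x2465 (16 bits → U+2465).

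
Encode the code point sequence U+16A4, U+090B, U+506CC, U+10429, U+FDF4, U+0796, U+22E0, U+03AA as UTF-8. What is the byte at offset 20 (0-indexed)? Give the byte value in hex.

U+16A4 → 3-byte form E1 9A A4 at offsets 0–2.
U+090B → 3-byte form E0 A4 8B at offsets 3–5.
U+506CC → 4-byte form F1 90 9B 8C at offsets 6–9.
U+10429 → 4-byte form F0 90 90 A9 at offsets 10–13.
U+FDF4 → 3-byte form EF B7 B4 at offsets 14–16.
U+0796 → 2-byte form DE 96 at offsets 17–18.
U+22E0 → 3-byte form E2 8B A0 at offsets 19–21.
Offset 20 falls in char 7's range; it's byte 2 of E2 8B A0 = 0x8B.

0x8B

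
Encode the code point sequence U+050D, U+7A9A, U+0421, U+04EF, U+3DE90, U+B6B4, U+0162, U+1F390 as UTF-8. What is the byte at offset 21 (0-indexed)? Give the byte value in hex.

U+050D → 2-byte form D4 8D at offsets 0–1.
U+7A9A → 3-byte form E7 AA 9A at offsets 2–4.
U+0421 → 2-byte form D0 A1 at offsets 5–6.
U+04EF → 2-byte form D3 AF at offsets 7–8.
U+3DE90 → 4-byte form F0 BD BA 90 at offsets 9–12.
U+B6B4 → 3-byte form EB 9A B4 at offsets 13–15.
U+0162 → 2-byte form C5 A2 at offsets 16–17.
U+1F390 → 4-byte form F0 9F 8E 90 at offsets 18–21.
Offset 21 falls in char 8's range; it's byte 4 of F0 9F 8E 90 = 0x90.

0x90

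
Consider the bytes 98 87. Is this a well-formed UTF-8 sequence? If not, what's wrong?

Byte 0x98 = 10011000 has the form 10xxxxxx — a continuation byte — but there is no preceding leading byte.

invalid (continuation byte with no leading byte)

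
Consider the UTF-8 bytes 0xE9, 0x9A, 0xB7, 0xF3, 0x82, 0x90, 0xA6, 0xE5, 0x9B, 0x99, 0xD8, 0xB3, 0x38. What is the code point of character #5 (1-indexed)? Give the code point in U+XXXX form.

Offset 0: leading byte 0xE9 = 11101001 → 3-byte char #1 = E9 9A B7.
Offset 3: leading byte 0xF3 = 11110011 → 4-byte char #2 = F3 82 90 A6.
Offset 7: leading byte 0xE5 = 11100101 → 3-byte char #3 = E5 9B 99.
Offset 10: leading byte 0xD8 = 11011000 → 2-byte char #4 = D8 B3.
Offset 12: leading byte 0x38 = 00111000 → 1-byte char #5 = 38.
Leading byte 0x38 = 00111000 matches 0xxxxxxx → 1-byte sequence.
Byte 1: 0x38 = 00111000, payload 0111000 (7 bits).
Concatenate: 0111000 = 0x38 (7 bits → U+0038).

U+0038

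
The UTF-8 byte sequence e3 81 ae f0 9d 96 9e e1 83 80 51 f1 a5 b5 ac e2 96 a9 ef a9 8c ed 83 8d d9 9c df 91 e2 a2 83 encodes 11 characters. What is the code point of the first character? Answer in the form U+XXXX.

Offset 0: leading byte 0xE3 = 11100011 → 3-byte char #1 = E3 81 AE.
Leading byte 0xE3 = 11100011 matches 1110xxxx → 3-byte sequence.
Byte 1: 0xE3 = 11100011, payload 0011 (4 bits).
Byte 2: 0x81 = 10000001 (10xxxxxx ✓), payload 000001.
Byte 3: 0xAE = 10101110 (10xxxxxx ✓), payload 101110.
Concatenate: 0011000001101110 = 0x306E (16 bits → U+306E).

U+306E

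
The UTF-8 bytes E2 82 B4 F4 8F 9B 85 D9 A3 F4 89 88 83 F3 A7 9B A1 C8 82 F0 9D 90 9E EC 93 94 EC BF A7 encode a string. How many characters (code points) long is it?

9

Byte at offset 0: 0xE2 = 11100010 → 3-byte char (#1). Advance 3.
Byte at offset 3: 0xF4 = 11110100 → 4-byte char (#2). Advance 4.
Byte at offset 7: 0xD9 = 11011001 → 2-byte char (#3). Advance 2.
Byte at offset 9: 0xF4 = 11110100 → 4-byte char (#4). Advance 4.
Byte at offset 13: 0xF3 = 11110011 → 4-byte char (#5). Advance 4.
Byte at offset 17: 0xC8 = 11001000 → 2-byte char (#6). Advance 2.
Byte at offset 19: 0xF0 = 11110000 → 4-byte char (#7). Advance 4.
Byte at offset 23: 0xEC = 11101100 → 3-byte char (#8). Advance 3.
Byte at offset 26: 0xEC = 11101100 → 3-byte char (#9). Advance 3.
Reached end at offset 29 after 9 code points.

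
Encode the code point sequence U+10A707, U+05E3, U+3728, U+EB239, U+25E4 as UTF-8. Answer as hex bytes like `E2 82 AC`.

U+10A707: 4-byte form → F4 8A 9C 87.
U+05E3: 2-byte form → D7 A3.
U+3728: 3-byte form → E3 9C A8.
U+EB239: 4-byte form → F3 AB 88 B9.
U+25E4: 3-byte form → E2 97 A4.
Concatenated (16 bytes): F4 8A 9C 87 D7 A3 E3 9C A8 F3 AB 88 B9 E2 97 A4.

F4 8A 9C 87 D7 A3 E3 9C A8 F3 AB 88 B9 E2 97 A4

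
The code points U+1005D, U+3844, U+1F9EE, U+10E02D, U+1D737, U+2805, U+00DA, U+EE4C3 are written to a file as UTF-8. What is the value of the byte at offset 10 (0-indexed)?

U+1005D → 4-byte form F0 90 81 9D at offsets 0–3.
U+3844 → 3-byte form E3 A1 84 at offsets 4–6.
U+1F9EE → 4-byte form F0 9F A7 AE at offsets 7–10.
Offset 10 falls in char 3's range; it's byte 4 of F0 9F A7 AE = 0xAE.

0xAE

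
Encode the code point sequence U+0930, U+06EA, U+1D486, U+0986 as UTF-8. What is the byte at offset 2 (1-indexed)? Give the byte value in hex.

1-indexed offset 2 is 0-indexed offset 1.
U+0930 → 3-byte form E0 A4 B0 at offsets 0–2.
Offset 1 falls in char 1's range; it's byte 2 of E0 A4 B0 = 0xA4.

0xA4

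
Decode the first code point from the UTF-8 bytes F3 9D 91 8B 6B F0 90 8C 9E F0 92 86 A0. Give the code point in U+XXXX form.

U+DD44B

Offset 0: leading byte 0xF3 = 11110011 → 4-byte char #1 = F3 9D 91 8B.
Leading byte 0xF3 = 11110011 matches 11110xxx → 4-byte sequence.
Byte 1: 0xF3 = 11110011, payload 011 (3 bits).
Byte 2: 0x9D = 10011101 (10xxxxxx ✓), payload 011101.
Byte 3: 0x91 = 10010001 (10xxxxxx ✓), payload 010001.
Byte 4: 0x8B = 10001011 (10xxxxxx ✓), payload 001011.
Concatenate: 011011101010001001011 = 0xDD44B (21 bits → U+DD44B).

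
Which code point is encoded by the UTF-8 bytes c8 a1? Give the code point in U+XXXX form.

U+0221

Leading byte 0xC8 = 11001000 matches 110xxxxx → 2-byte sequence.
Byte 1: 0xC8 = 11001000, payload 01000 (5 bits).
Byte 2: 0xA1 = 10100001 (10xxxxxx ✓), payload 100001.
Concatenate: 01000100001 = 0x221 (11 bits → U+0221).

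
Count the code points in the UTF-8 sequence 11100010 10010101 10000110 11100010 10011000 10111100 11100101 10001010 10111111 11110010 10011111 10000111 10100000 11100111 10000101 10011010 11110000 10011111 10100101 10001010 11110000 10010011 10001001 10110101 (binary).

Byte at offset 0: 0xE2 = 11100010 → 3-byte char (#1). Advance 3.
Byte at offset 3: 0xE2 = 11100010 → 3-byte char (#2). Advance 3.
Byte at offset 6: 0xE5 = 11100101 → 3-byte char (#3). Advance 3.
Byte at offset 9: 0xF2 = 11110010 → 4-byte char (#4). Advance 4.
Byte at offset 13: 0xE7 = 11100111 → 3-byte char (#5). Advance 3.
Byte at offset 16: 0xF0 = 11110000 → 4-byte char (#6). Advance 4.
Byte at offset 20: 0xF0 = 11110000 → 4-byte char (#7). Advance 4.
Reached end at offset 24 after 7 code points.

7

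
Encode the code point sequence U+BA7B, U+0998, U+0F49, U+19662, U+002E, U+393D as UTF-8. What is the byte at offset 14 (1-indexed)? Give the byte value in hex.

0x2E

1-indexed offset 14 is 0-indexed offset 13.
U+BA7B → 3-byte form EB A9 BB at offsets 0–2.
U+0998 → 3-byte form E0 A6 98 at offsets 3–5.
U+0F49 → 3-byte form E0 BD 89 at offsets 6–8.
U+19662 → 4-byte form F0 99 99 A2 at offsets 9–12.
U+002E → 1-byte form 2E at offsets 13–13.
Offset 13 falls in char 5's range; it's byte 1 of 2E = 0x2E.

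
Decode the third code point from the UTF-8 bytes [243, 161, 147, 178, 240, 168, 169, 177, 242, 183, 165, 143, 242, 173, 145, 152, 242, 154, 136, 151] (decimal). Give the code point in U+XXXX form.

Offset 0: leading byte 0xF3 = 11110011 → 4-byte char #1 = F3 A1 93 B2.
Offset 4: leading byte 0xF0 = 11110000 → 4-byte char #2 = F0 A8 A9 B1.
Offset 8: leading byte 0xF2 = 11110010 → 4-byte char #3 = F2 B7 A5 8F.
Leading byte 0xF2 = 11110010 matches 11110xxx → 4-byte sequence.
Byte 1: 0xF2 = 11110010, payload 010 (3 bits).
Byte 2: 0xB7 = 10110111 (10xxxxxx ✓), payload 110111.
Byte 3: 0xA5 = 10100101 (10xxxxxx ✓), payload 100101.
Byte 4: 0x8F = 10001111 (10xxxxxx ✓), payload 001111.
Concatenate: 010110111100101001111 = 0xB794F (21 bits → U+B794F).

U+B794F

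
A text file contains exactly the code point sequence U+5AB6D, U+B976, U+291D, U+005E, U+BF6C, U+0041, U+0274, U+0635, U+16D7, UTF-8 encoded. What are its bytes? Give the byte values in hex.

U+5AB6D: 4-byte form → F1 9A AD AD.
U+B976: 3-byte form → EB A5 B6.
U+291D: 3-byte form → E2 A4 9D.
U+005E: 1-byte form → 5E.
U+BF6C: 3-byte form → EB BD AC.
U+0041: 1-byte form → 41.
U+0274: 2-byte form → C9 B4.
U+0635: 2-byte form → D8 B5.
U+16D7: 3-byte form → E1 9B 97.
Concatenated (22 bytes): F1 9A AD AD EB A5 B6 E2 A4 9D 5E EB BD AC 41 C9 B4 D8 B5 E1 9B 97.

F1 9A AD AD EB A5 B6 E2 A4 9D 5E EB BD AC 41 C9 B4 D8 B5 E1 9B 97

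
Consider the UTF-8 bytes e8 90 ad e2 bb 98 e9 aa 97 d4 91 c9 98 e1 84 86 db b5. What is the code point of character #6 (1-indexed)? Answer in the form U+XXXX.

Offset 0: leading byte 0xE8 = 11101000 → 3-byte char #1 = E8 90 AD.
Offset 3: leading byte 0xE2 = 11100010 → 3-byte char #2 = E2 BB 98.
Offset 6: leading byte 0xE9 = 11101001 → 3-byte char #3 = E9 AA 97.
Offset 9: leading byte 0xD4 = 11010100 → 2-byte char #4 = D4 91.
Offset 11: leading byte 0xC9 = 11001001 → 2-byte char #5 = C9 98.
Offset 13: leading byte 0xE1 = 11100001 → 3-byte char #6 = E1 84 86.
Leading byte 0xE1 = 11100001 matches 1110xxxx → 3-byte sequence.
Byte 1: 0xE1 = 11100001, payload 0001 (4 bits).
Byte 2: 0x84 = 10000100 (10xxxxxx ✓), payload 000100.
Byte 3: 0x86 = 10000110 (10xxxxxx ✓), payload 000110.
Concatenate: 0001000100000110 = 0x1106 (16 bits → U+1106).

U+1106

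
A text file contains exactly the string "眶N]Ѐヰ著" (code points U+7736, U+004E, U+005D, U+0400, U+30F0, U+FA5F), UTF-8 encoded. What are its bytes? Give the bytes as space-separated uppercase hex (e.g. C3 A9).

U+7736: 3-byte form → E7 9C B6.
U+004E: 1-byte form → 4E.
U+005D: 1-byte form → 5D.
U+0400: 2-byte form → D0 80.
U+30F0: 3-byte form → E3 83 B0.
U+FA5F: 3-byte form → EF A9 9F.
Concatenated (13 bytes): E7 9C B6 4E 5D D0 80 E3 83 B0 EF A9 9F.

E7 9C B6 4E 5D D0 80 E3 83 B0 EF A9 9F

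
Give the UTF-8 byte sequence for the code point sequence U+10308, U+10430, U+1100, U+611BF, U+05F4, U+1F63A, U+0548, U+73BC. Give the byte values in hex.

U+10308: 4-byte form → F0 90 8C 88.
U+10430: 4-byte form → F0 90 90 B0.
U+1100: 3-byte form → E1 84 80.
U+611BF: 4-byte form → F1 A1 86 BF.
U+05F4: 2-byte form → D7 B4.
U+1F63A: 4-byte form → F0 9F 98 BA.
U+0548: 2-byte form → D5 88.
U+73BC: 3-byte form → E7 8E BC.
Concatenated (26 bytes): F0 90 8C 88 F0 90 90 B0 E1 84 80 F1 A1 86 BF D7 B4 F0 9F 98 BA D5 88 E7 8E BC.

F0 90 8C 88 F0 90 90 B0 E1 84 80 F1 A1 86 BF D7 B4 F0 9F 98 BA D5 88 E7 8E BC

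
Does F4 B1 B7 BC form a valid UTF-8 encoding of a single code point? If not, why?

Leading byte 0xF4 = 11110100 → 4-byte form.
Payload = 0x131DFC, which exceeds U+10FFFF, the maximum Unicode code point. (Leading bytes F5–FF, or F4 followed by ≥ 0x90, are invalid.)

invalid (encodes a value above U+10FFFF)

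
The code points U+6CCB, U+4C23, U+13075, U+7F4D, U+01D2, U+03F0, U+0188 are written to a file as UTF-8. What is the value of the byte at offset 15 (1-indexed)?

0x92

1-indexed offset 15 is 0-indexed offset 14.
U+6CCB → 3-byte form E6 B3 8B at offsets 0–2.
U+4C23 → 3-byte form E4 B0 A3 at offsets 3–5.
U+13075 → 4-byte form F0 93 81 B5 at offsets 6–9.
U+7F4D → 3-byte form E7 BD 8D at offsets 10–12.
U+01D2 → 2-byte form C7 92 at offsets 13–14.
Offset 14 falls in char 5's range; it's byte 2 of C7 92 = 0x92.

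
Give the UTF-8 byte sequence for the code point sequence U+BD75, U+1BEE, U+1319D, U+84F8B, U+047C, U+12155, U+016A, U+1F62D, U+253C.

EB B5 B5 E1 AF AE F0 93 86 9D F2 84 BE 8B D1 BC F0 92 85 95 C5 AA F0 9F 98 AD E2 94 BC

U+BD75: 3-byte form → EB B5 B5.
U+1BEE: 3-byte form → E1 AF AE.
U+1319D: 4-byte form → F0 93 86 9D.
U+84F8B: 4-byte form → F2 84 BE 8B.
U+047C: 2-byte form → D1 BC.
U+12155: 4-byte form → F0 92 85 95.
U+016A: 2-byte form → C5 AA.
U+1F62D: 4-byte form → F0 9F 98 AD.
U+253C: 3-byte form → E2 94 BC.
Concatenated (29 bytes): EB B5 B5 E1 AF AE F0 93 86 9D F2 84 BE 8B D1 BC F0 92 85 95 C5 AA F0 9F 98 AD E2 94 BC.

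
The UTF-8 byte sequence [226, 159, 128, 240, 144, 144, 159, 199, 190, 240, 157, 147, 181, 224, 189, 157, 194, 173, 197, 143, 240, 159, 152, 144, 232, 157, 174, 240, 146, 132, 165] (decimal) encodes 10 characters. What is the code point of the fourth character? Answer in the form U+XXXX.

U+1D4F5

Offset 0: leading byte 0xE2 = 11100010 → 3-byte char #1 = E2 9F 80.
Offset 3: leading byte 0xF0 = 11110000 → 4-byte char #2 = F0 90 90 9F.
Offset 7: leading byte 0xC7 = 11000111 → 2-byte char #3 = C7 BE.
Offset 9: leading byte 0xF0 = 11110000 → 4-byte char #4 = F0 9D 93 B5.
Leading byte 0xF0 = 11110000 matches 11110xxx → 4-byte sequence.
Byte 1: 0xF0 = 11110000, payload 000 (3 bits).
Byte 2: 0x9D = 10011101 (10xxxxxx ✓), payload 011101.
Byte 3: 0x93 = 10010011 (10xxxxxx ✓), payload 010011.
Byte 4: 0xB5 = 10110101 (10xxxxxx ✓), payload 110101.
Concatenate: 000011101010011110101 = 0x1D4F5 (21 bits → U+1D4F5).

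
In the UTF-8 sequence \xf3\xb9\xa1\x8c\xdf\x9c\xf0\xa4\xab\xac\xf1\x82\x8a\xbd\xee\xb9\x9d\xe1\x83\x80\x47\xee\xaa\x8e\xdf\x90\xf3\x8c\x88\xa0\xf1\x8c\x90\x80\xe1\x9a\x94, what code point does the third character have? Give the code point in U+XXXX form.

Offset 0: leading byte 0xF3 = 11110011 → 4-byte char #1 = F3 B9 A1 8C.
Offset 4: leading byte 0xDF = 11011111 → 2-byte char #2 = DF 9C.
Offset 6: leading byte 0xF0 = 11110000 → 4-byte char #3 = F0 A4 AB AC.
Leading byte 0xF0 = 11110000 matches 11110xxx → 4-byte sequence.
Byte 1: 0xF0 = 11110000, payload 000 (3 bits).
Byte 2: 0xA4 = 10100100 (10xxxxxx ✓), payload 100100.
Byte 3: 0xAB = 10101011 (10xxxxxx ✓), payload 101011.
Byte 4: 0xAC = 10101100 (10xxxxxx ✓), payload 101100.
Concatenate: 000100100101011101100 = 0x24AEC (21 bits → U+24AEC).

U+24AEC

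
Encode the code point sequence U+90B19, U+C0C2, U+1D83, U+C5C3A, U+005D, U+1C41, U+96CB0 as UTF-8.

U+90B19: 4-byte form → F2 90 AC 99.
U+C0C2: 3-byte form → EC 83 82.
U+1D83: 3-byte form → E1 B6 83.
U+C5C3A: 4-byte form → F3 85 B0 BA.
U+005D: 1-byte form → 5D.
U+1C41: 3-byte form → E1 B1 81.
U+96CB0: 4-byte form → F2 96 B2 B0.
Concatenated (22 bytes): F2 90 AC 99 EC 83 82 E1 B6 83 F3 85 B0 BA 5D E1 B1 81 F2 96 B2 B0.

F2 90 AC 99 EC 83 82 E1 B6 83 F3 85 B0 BA 5D E1 B1 81 F2 96 B2 B0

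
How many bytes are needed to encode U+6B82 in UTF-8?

3

U+6B82 = 0x6B82. UTF-8 uses 1 byte below 0x80, 2 below 0x800, 3 below 0x10000, 4 up to 0x10FFFF. 0x6B82 is in U+0800–U+FFFF → 3 bytes.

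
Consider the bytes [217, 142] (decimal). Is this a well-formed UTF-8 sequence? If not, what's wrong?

valid

Leading byte 0xD9 = 11011001 → 2-byte form.
Continuation bytes 0x8E=10001110 all match 10xxxxxx.
Decoded value 0x64E is ≥ 0x80 (shortest form) and not a surrogate.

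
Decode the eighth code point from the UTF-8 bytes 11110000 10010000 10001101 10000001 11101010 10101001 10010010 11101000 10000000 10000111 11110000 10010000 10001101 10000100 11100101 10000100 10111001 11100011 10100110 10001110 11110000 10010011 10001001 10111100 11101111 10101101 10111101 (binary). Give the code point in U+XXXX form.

U+FB7D

Offset 0: leading byte 0xF0 = 11110000 → 4-byte char #1 = F0 90 8D 81.
Offset 4: leading byte 0xEA = 11101010 → 3-byte char #2 = EA A9 92.
Offset 7: leading byte 0xE8 = 11101000 → 3-byte char #3 = E8 80 87.
Offset 10: leading byte 0xF0 = 11110000 → 4-byte char #4 = F0 90 8D 84.
Offset 14: leading byte 0xE5 = 11100101 → 3-byte char #5 = E5 84 B9.
Offset 17: leading byte 0xE3 = 11100011 → 3-byte char #6 = E3 A6 8E.
Offset 20: leading byte 0xF0 = 11110000 → 4-byte char #7 = F0 93 89 BC.
Offset 24: leading byte 0xEF = 11101111 → 3-byte char #8 = EF AD BD.
Leading byte 0xEF = 11101111 matches 1110xxxx → 3-byte sequence.
Byte 1: 0xEF = 11101111, payload 1111 (4 bits).
Byte 2: 0xAD = 10101101 (10xxxxxx ✓), payload 101101.
Byte 3: 0xBD = 10111101 (10xxxxxx ✓), payload 111101.
Concatenate: 1111101101111101 = 0xFB7D (16 bits → U+FB7D).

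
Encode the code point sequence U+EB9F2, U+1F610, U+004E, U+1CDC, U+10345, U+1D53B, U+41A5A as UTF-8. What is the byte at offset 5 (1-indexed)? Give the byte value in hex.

1-indexed offset 5 is 0-indexed offset 4.
U+EB9F2 → 4-byte form F3 AB A7 B2 at offsets 0–3.
U+1F610 → 4-byte form F0 9F 98 90 at offsets 4–7.
Offset 4 falls in char 2's range; it's byte 1 of F0 9F 98 90 = 0xF0.

0xF0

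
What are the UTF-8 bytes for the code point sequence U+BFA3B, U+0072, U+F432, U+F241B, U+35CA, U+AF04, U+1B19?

U+BFA3B: 4-byte form → F2 BF A8 BB.
U+0072: 1-byte form → 72.
U+F432: 3-byte form → EF 90 B2.
U+F241B: 4-byte form → F3 B2 90 9B.
U+35CA: 3-byte form → E3 97 8A.
U+AF04: 3-byte form → EA BC 84.
U+1B19: 3-byte form → E1 AC 99.
Concatenated (21 bytes): F2 BF A8 BB 72 EF 90 B2 F3 B2 90 9B E3 97 8A EA BC 84 E1 AC 99.

F2 BF A8 BB 72 EF 90 B2 F3 B2 90 9B E3 97 8A EA BC 84 E1 AC 99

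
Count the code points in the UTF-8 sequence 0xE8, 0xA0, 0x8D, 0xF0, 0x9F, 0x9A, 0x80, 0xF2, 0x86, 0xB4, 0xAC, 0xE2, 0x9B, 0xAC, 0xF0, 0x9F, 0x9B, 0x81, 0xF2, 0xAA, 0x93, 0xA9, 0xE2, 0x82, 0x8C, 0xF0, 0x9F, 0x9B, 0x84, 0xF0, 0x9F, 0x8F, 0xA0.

9

Byte at offset 0: 0xE8 = 11101000 → 3-byte char (#1). Advance 3.
Byte at offset 3: 0xF0 = 11110000 → 4-byte char (#2). Advance 4.
Byte at offset 7: 0xF2 = 11110010 → 4-byte char (#3). Advance 4.
Byte at offset 11: 0xE2 = 11100010 → 3-byte char (#4). Advance 3.
Byte at offset 14: 0xF0 = 11110000 → 4-byte char (#5). Advance 4.
Byte at offset 18: 0xF2 = 11110010 → 4-byte char (#6). Advance 4.
Byte at offset 22: 0xE2 = 11100010 → 3-byte char (#7). Advance 3.
Byte at offset 25: 0xF0 = 11110000 → 4-byte char (#8). Advance 4.
Byte at offset 29: 0xF0 = 11110000 → 4-byte char (#9). Advance 4.
Reached end at offset 33 after 9 code points.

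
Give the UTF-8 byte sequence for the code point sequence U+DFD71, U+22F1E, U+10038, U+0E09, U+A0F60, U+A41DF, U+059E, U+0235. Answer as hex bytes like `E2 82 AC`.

U+DFD71: 4-byte form → F3 9F B5 B1.
U+22F1E: 4-byte form → F0 A2 BC 9E.
U+10038: 4-byte form → F0 90 80 B8.
U+0E09: 3-byte form → E0 B8 89.
U+A0F60: 4-byte form → F2 A0 BD A0.
U+A41DF: 4-byte form → F2 A4 87 9F.
U+059E: 2-byte form → D6 9E.
U+0235: 2-byte form → C8 B5.
Concatenated (27 bytes): F3 9F B5 B1 F0 A2 BC 9E F0 90 80 B8 E0 B8 89 F2 A0 BD A0 F2 A4 87 9F D6 9E C8 B5.

F3 9F B5 B1 F0 A2 BC 9E F0 90 80 B8 E0 B8 89 F2 A0 BD A0 F2 A4 87 9F D6 9E C8 B5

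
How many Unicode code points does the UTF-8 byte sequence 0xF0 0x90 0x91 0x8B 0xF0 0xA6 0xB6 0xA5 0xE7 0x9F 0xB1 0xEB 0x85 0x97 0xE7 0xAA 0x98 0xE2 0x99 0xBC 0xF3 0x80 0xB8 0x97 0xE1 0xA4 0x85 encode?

Byte at offset 0: 0xF0 = 11110000 → 4-byte char (#1). Advance 4.
Byte at offset 4: 0xF0 = 11110000 → 4-byte char (#2). Advance 4.
Byte at offset 8: 0xE7 = 11100111 → 3-byte char (#3). Advance 3.
Byte at offset 11: 0xEB = 11101011 → 3-byte char (#4). Advance 3.
Byte at offset 14: 0xE7 = 11100111 → 3-byte char (#5). Advance 3.
Byte at offset 17: 0xE2 = 11100010 → 3-byte char (#6). Advance 3.
Byte at offset 20: 0xF3 = 11110011 → 4-byte char (#7). Advance 4.
Byte at offset 24: 0xE1 = 11100001 → 3-byte char (#8). Advance 3.
Reached end at offset 27 after 8 code points.

8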